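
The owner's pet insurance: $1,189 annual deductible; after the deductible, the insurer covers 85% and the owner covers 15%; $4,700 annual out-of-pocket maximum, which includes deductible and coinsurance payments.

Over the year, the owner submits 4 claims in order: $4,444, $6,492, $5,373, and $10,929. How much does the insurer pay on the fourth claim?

$9,686

Claim 1 ($4,444): deductible takes $1,189, $3,255 remains; owner's 15% is $488.25. Owner owes $1,677.25 (running OOP $1,677.25). Plan pays $4,444 − $1,677.25 = $2,766.75.
Claim 2 ($6,492): deductible met; 15% of $6,492 = $973.80. Owner owes $973.80 (running OOP $2,651.05). Insurer: $6,492 − $973.80 = $5,518.20.
Claim 3 ($5,373): deductible met; 15% of $5,373 = $805.95. Owner pays $805.95; OOP now $3,457. Plan pays $5,373 − $805.95 = $4,567.05.
Claim 4 ($10,929): deductible already satisfied, so owner's share is 15% × $10,929 = $1,639.35. OOP would hit $5,096.35 > $4,700, so the cap limits the owner to $4,700 − $3,457 = $1,243. Insurer: $10,929 − $1,243 = $9,686.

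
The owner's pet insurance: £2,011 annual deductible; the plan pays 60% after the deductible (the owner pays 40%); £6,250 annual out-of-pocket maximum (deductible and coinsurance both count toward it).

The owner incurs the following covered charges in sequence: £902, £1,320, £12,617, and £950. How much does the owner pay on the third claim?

£4,154.60

Claim 1 (£902): entire amount goes to the deductible. Owner pays £902; OOP now £902.
Claim 2 (£1,320): deductible takes £1,109, £211 remains; 40% of £211 = £84.40. Owner owes £1,193.40 (running OOP £2,095.40).
Claim 3 (£12,617): 40% coinsurance on £12,617 = £5,046.80. That would push OOP to £7,142.20, over the £6,250 cap, so owner pays £6,250 − £2,095.40 = £4,154.60.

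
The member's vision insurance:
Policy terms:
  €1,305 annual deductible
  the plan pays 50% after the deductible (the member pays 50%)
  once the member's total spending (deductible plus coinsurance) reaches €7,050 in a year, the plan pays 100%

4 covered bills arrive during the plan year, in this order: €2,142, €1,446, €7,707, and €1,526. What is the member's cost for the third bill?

€3,853.50

#1 (€2,142): €1,305 finishes the deductible; €837 goes to coinsurance; 50% of €837 = €418.50. Member owes €1,723.50 (running OOP €1,723.50).
#2 (€1,446): deductible met; 50% of €1,446 = €723. Member pays €723; OOP now €2,446.50.
#3 (€7,707): deductible already satisfied, so member's share is 50% × €7,707 = €3,853.50. Cost to member: €3,853.50. OOP to date €6,300.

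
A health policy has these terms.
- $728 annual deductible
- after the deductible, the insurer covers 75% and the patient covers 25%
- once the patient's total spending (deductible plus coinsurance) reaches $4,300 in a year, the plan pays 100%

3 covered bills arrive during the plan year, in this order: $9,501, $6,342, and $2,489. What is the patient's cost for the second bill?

Claim 1 — $9,501: deductible takes $728, $8,773 remains; coinsurance $8,773 × 25% = $2,193.25. Patient pays $2,921.25; OOP now $2,921.25.
Claim 2 — $6,342: deductible met; 25% of $6,342 = $1,585.50. Adding that to $2,921.25 gives $4,506.75, past the $4,300 cap; patient pays only $4,300 − $2,921.25 = $1,378.75.

$1,378.75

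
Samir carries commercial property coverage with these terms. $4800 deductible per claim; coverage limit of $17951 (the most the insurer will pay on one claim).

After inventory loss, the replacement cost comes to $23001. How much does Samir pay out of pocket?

$5050

After the deductible, $23001 − $4800 = $18201 remains.
$18201 exceeds the $17951 limit, so the insurer pays the limit: $17951.
Business's share is the uncovered remainder: $23001 − $17951 = $5050.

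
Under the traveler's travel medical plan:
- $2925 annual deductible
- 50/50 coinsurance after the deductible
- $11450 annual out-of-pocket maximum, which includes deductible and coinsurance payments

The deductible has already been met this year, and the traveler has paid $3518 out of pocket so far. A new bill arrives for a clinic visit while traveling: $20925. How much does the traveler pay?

$7932

The deductible is already satisfied, so the full bill goes to coinsurance.
Traveler's 50% share of $20925 is $10462.50.
Adding $10462.50 to the $3518 already spent would give $13980.50, which exceeds the $11450 cap; the traveler pays just $11450 − $3518 = $7932.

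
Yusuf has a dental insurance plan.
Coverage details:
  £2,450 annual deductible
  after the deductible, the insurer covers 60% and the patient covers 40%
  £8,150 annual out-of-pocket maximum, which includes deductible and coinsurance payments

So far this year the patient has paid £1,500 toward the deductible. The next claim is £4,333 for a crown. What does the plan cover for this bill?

£2,029.80

£1,500 of the £2,450 deductible is already met, leaving £950.
That leaves £4,333 − £950 = £3,383 for coinsurance.
Patient's 40% share of £3,383 is £1,353.20.
Patient responsibility before any cap: £950 + £1,353.20 = £2,303.20.
Cumulative spending £1,500 + £2,303.20 = £3,803.20 stays under the £8,150 maximum.
Insurer pays the balance: £4,333 − £2,303.20 = £2,029.80.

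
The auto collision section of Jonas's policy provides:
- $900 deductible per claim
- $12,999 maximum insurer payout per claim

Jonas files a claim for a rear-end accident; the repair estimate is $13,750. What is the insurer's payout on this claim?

$12,850

After the deductible, $13,750 − $900 = $12,850 remains.
$12,850 is within the $12,999 limit, so the insurer pays $12,850.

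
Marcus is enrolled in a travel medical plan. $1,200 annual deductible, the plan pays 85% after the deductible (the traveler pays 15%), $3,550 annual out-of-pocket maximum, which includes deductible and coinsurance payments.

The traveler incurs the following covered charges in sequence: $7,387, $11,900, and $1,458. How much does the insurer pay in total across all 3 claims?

Claim 1 — $7,387: $1,200 finishes the deductible; $6,187 goes to coinsurance; traveler's 15% is $928.05. Traveler pays $2,128.05; OOP now $2,128.05. Plan pays $7,387 − $2,128.05 = $5,258.95.
Claim 2 — $11,900: deductible met; 15% of $11,900 = $1,785. Adding that to $2,128.05 gives $3,913.05, past the $3,550 cap; traveler pays only $3,550 − $2,128.05 = $1,421.95. Insurer: $11,900 − $1,421.95 = $10,478.05.
Claim 3 — $1,458: deductible already satisfied, so traveler's share is 15% × $1,458 = $218.70. Adding that to $3,550 gives $3,768.70, past the $3,550 cap; traveler pays only $3,550 − $3,550 = $0. Plan pays $1,458 − $0 = $1,458.
Insurer total = bills − traveler's total = $20,745 − $3,550 = $17,195.

$17,195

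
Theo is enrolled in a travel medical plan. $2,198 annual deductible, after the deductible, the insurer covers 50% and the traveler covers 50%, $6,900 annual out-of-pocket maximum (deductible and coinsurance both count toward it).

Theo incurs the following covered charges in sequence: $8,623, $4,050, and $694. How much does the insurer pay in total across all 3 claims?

$6,467

#1 ($8,623): $2,198 to deductible, leaving $6,425; coinsurance $6,425 × 50% = $3,212.50. Traveler owes $5,410.50 (running OOP $5,410.50). Insurer: $8,623 − $5,410.50 = $3,212.50.
#2 ($4,050): deductible already satisfied, so traveler's share is 50% × $4,050 = $2,025. That would push OOP to $7,435.50, over the $6,900 cap, so traveler pays $6,900 − $5,410.50 = $1,489.50. Plan pays $4,050 − $1,489.50 = $2,560.50.
#3 ($694): deductible met; 50% of $694 = $347. That would push OOP to $7,247, over the $6,900 cap, so traveler pays $6,900 − $6,900 = $0. Plan pays $694 − $0 = $694.
Insurer total = bills − traveler's total = $13,367 − $6,900 = $6,467.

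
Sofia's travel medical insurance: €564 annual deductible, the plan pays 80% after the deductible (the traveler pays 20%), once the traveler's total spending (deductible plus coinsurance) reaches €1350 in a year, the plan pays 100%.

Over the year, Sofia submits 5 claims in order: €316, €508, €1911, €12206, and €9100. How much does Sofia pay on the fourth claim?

€351.80

Bill 1, €316: entire amount goes to the deductible. Traveler owes €316 (running OOP €316).
Bill 2, €508: €248 to deductible, leaving €260; 20% of €260 = €52. Cost to traveler: €300. OOP to date €616.
Bill 3, €1911: deductible met; 20% of €1911 = €382.20. Traveler owes €382.20 (running OOP €998.20).
Bill 4, €12206: deductible met; 20% of €12206 = €2441.20. Adding that to €998.20 gives €3439.40, past the €1350 cap; traveler pays only €1350 − €998.20 = €351.80.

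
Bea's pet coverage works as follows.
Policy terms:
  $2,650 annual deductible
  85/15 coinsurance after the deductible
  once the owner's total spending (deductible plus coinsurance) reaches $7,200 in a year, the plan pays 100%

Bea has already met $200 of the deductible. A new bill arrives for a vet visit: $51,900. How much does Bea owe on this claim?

Remaining deductible: $2,650 − $200 = $2,450.
After the $2,450 deductible portion, $51,900 − $2,450 = $49,450 is subject to coinsurance.
Owner's 15% share of $49,450 is $7,417.50.
So the owner owes $2,450 + $7,417.50 = $9,867.50 before any cap.
Year-to-date out-of-pocket would reach $200 + $9,867.50 = $10,067.50, above the $7,200 maximum, so the owner pays only $7,200 − $200 = $7,000.

$7,000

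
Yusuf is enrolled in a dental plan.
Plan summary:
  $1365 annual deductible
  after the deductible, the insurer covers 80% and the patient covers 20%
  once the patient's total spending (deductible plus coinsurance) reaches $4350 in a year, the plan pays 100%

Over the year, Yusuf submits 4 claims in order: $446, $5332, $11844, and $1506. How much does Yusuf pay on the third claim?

$2102.40

Claim 1 — $446: all of it applies to the deductible. Patient owes $446 (running OOP $446).
Claim 2 — $5332: deductible takes $919, $4413 remains; coinsurance $4413 × 20% = $882.60. Cost to patient: $1801.60. OOP to date $2247.60.
Claim 3 — $11844: deductible already satisfied, so patient's share is 20% × $11844 = $2368.80. Adding that to $2247.60 gives $4616.40, past the $4350 cap; patient pays only $4350 − $2247.60 = $2102.40.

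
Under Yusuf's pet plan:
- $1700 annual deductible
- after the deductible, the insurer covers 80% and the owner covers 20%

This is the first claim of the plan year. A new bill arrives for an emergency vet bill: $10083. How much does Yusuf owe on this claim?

$3376.60

Deductible not yet touched, so the first $1700 of the bill goes to the deductible.
That leaves $10083 − $1700 = $8383 for coinsurance.
20% of $8383 = $1676.60 falls to the owner.
Owner responsibility: $1700 + $1676.60 = $3376.60.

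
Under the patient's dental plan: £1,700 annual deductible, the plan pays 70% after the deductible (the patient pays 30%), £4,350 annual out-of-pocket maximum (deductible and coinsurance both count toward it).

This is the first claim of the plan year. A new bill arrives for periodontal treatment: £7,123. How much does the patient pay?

£3,326.90

The full £1,700 deductible is still open; £1,700 of this bill applies to it.
The remaining £5,423 (= £7,123 − £1,700) moves to coinsurance.
Patient's 30% share of £5,423 is £1,626.90.
So the patient owes £1,700 + £1,626.90 = £3,326.90 before any cap.
Total out-of-pocket so far would be £0 + £3,326.90 = £3,326.90, below the £4,350 cap — no reduction.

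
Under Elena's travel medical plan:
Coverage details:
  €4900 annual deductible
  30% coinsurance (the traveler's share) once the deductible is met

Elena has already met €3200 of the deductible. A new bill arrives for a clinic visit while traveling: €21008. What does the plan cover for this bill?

€3200 of the €4900 deductible is already met, leaving €1700.
The remaining €19308 (= €21008 − €1700) moves to coinsurance.
Coinsurance: €19308 × 30% = €5792.40.
Traveler responsibility: €1700 + €5792.40 = €7492.40.
Insurer pays the balance: €21008 − €7492.40 = €13515.60.

€13515.60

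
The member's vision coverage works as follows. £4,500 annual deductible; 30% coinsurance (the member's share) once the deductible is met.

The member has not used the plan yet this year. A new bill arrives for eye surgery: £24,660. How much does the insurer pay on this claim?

Deductible not yet touched, so the first £4,500 of the bill goes to the deductible.
After the £4,500 deductible portion, £24,660 − £4,500 = £20,160 is subject to coinsurance.
30% of £20,160 = £6,048 falls to the member.
So the member owes £4,500 + £6,048 = £10,548.
Insurer pays the balance: £24,660 − £10,548 = £14,112.

£14,112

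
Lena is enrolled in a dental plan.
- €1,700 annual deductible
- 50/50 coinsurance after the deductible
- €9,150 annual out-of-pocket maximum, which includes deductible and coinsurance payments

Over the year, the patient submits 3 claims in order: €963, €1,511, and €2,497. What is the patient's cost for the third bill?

€1,248.50

Bill 1, €963: all of it applies to the deductible. Patient pays €963; OOP now €963.
Bill 2, €1,511: €737 to deductible, leaving €774; 50% of €774 = €387. Patient pays €1,124; OOP now €2,087.
Bill 3, €2,497: 50% coinsurance on €2,497 = €1,248.50. Cost to patient: €1,248.50. OOP to date €3,335.50.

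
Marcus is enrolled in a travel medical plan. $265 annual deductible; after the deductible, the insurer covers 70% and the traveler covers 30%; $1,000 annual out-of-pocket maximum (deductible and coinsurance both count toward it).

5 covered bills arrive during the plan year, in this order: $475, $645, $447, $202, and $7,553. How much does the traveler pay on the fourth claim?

$60.60

Bill 1, $475: $265 finishes the deductible; $210 goes to coinsurance; coinsurance $210 × 30% = $63. Cost to traveler: $328. OOP to date $328.
Bill 2, $645: 30% coinsurance on $645 = $193.50. Traveler pays $193.50; OOP now $521.50.
Bill 3, $447: deductible met; 30% of $447 = $134.10. Cost to traveler: $134.10. OOP to date $655.60.
Bill 4, $202: deductible met; 30% of $202 = $60.60. Traveler pays $60.60; OOP now $716.20.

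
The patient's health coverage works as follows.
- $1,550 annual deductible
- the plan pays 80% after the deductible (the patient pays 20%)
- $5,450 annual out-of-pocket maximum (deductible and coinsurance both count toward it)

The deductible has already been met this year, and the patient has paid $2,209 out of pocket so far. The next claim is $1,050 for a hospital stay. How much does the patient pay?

$210

With the deductible met, the entire $1,050 is subject to coinsurance.
Coinsurance: $1,050 × 20% = $210.
Year-to-date out-of-pocket becomes $2,209 + $210 = $2,419, still under the $5,450 maximum, so no cap applies.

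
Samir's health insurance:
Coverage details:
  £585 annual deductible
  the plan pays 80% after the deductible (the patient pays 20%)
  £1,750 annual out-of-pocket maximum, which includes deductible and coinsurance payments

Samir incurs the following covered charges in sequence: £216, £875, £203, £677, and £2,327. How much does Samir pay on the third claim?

£40.60

Bill 1, £216: entire amount goes to the deductible. Patient owes £216 (running OOP £216).
Bill 2, £875: deductible takes £369, £506 remains; coinsurance £506 × 20% = £101.20. Patient owes £470.20 (running OOP £686.20).
Bill 3, £203: 20% coinsurance on £203 = £40.60. Patient owes £40.60 (running OOP £726.80).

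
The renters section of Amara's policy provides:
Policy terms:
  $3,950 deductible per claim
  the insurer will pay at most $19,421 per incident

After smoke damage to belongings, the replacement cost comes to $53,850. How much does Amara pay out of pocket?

$34,429

Subtract the deductible: $53,850 − $3,950 = $49,900.
Since $49,900 > $19,421, the payout is capped at $19,421.
Out of pocket: $53,850 − $19,421 = $34,429.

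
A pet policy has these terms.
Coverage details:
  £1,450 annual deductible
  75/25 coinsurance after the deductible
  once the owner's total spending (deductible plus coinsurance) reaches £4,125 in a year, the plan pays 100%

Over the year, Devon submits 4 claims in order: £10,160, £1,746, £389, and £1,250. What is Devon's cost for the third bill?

#1 (£10,160): £1,450 to deductible, leaving £8,710; owner's 25% is £2,177.50. Cost to owner: £3,627.50. OOP to date £3,627.50.
#2 (£1,746): deductible met; 25% of £1,746 = £436.50. Owner owes £436.50 (running OOP £4,064).
#3 (£389): deductible already satisfied, so owner's share is 25% × £389 = £97.25. Adding that to £4,064 gives £4,161.25, past the £4,125 cap; owner pays only £4,125 − £4,064 = £61.

£61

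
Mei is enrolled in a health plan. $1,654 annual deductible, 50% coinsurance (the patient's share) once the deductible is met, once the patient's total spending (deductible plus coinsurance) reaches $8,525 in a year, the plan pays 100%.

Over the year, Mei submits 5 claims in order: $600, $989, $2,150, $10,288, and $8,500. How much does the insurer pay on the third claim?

$1,042.50

Claim 1 ($600): all of it applies to the deductible. Cost to patient: $600. OOP to date $600. Plan pays $600 − $600 = $0.
Claim 2 ($989): entire amount goes to the deductible. Cost to patient: $989. OOP to date $1,589. Plan pays $989 − $989 = $0.
Claim 3 ($2,150): $65 finishes the deductible; $2,085 goes to coinsurance; 50% of $2,085 = $1,042.50. Patient pays $1,107.50; OOP now $2,696.50. Plan pays $2,150 − $1,107.50 = $1,042.50.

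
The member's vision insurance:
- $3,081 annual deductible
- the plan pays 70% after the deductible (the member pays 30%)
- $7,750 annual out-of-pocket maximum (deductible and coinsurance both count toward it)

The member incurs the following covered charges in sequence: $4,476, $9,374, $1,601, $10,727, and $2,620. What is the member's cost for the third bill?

Claim 1 ($4,476): $3,081 finishes the deductible; $1,395 goes to coinsurance; 30% of $1,395 = $418.50. Member owes $3,499.50 (running OOP $3,499.50).
Claim 2 ($9,374): 30% coinsurance on $9,374 = $2,812.20. Cost to member: $2,812.20. OOP to date $6,311.70.
Claim 3 ($1,601): deductible already satisfied, so member's share is 30% × $1,601 = $480.30. Member owes $480.30 (running OOP $6,792).

$480.30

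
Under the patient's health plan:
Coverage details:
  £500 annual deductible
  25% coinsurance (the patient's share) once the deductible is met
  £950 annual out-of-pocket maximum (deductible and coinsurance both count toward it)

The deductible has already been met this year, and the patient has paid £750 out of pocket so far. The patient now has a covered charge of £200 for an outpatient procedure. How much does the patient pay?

£50

With the deductible met, the entire £200 is subject to coinsurance.
Patient's 25% share of £200 is £50.
Year-to-date out-of-pocket becomes £750 + £50 = £800, still under the £950 maximum, so no cap applies.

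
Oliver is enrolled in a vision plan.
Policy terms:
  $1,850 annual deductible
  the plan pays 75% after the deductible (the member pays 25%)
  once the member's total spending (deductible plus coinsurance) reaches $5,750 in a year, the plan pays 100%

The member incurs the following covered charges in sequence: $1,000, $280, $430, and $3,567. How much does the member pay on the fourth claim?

Bill 1, $1,000: fully absorbed by the deductible. Cost to member: $1,000. OOP to date $1,000.
Bill 2, $280: all of it applies to the deductible. Cost to member: $280. OOP to date $1,280.
Bill 3, $430: fully absorbed by the deductible. Cost to member: $430. OOP to date $1,710.
Bill 4, $3,567: deductible takes $140, $3,427 remains; coinsurance $3,427 × 25% = $856.75. Cost to member: $996.75. OOP to date $2,706.75.

$996.75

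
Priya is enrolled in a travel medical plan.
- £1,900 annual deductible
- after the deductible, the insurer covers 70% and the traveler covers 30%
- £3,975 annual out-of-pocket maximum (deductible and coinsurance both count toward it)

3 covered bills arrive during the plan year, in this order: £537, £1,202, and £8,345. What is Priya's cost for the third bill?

£2,236

#1 (£537): fully absorbed by the deductible. Cost to traveler: £537. OOP to date £537.
#2 (£1,202): entire amount goes to the deductible. Traveler owes £1,202 (running OOP £1,739).
#3 (£8,345): £161 to deductible, leaving £8,184; traveler's 30% is £2,455.20. Together that's £161 + £2,455.20 = £2,616.20. OOP would hit £4,355.20 > £3,975, so the cap limits the traveler to £3,975 − £1,739 = £2,236.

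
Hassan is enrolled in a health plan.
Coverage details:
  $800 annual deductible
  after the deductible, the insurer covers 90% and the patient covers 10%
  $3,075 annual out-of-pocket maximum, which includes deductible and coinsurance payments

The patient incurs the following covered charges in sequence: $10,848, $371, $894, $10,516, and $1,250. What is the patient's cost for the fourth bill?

$1,051.60

#1 ($10,848): deductible takes $800, $10,048 remains; coinsurance $10,048 × 10% = $1,004.80. Patient pays $1,804.80; OOP now $1,804.80.
#2 ($371): 10% coinsurance on $371 = $37.10. Patient pays $37.10; OOP now $1,841.90.
#3 ($894): deductible already satisfied, so patient's share is 10% × $894 = $89.40. Patient owes $89.40 (running OOP $1,931.30).
#4 ($10,516): deductible met; 10% of $10,516 = $1,051.60. Cost to patient: $1,051.60. OOP to date $2,982.90.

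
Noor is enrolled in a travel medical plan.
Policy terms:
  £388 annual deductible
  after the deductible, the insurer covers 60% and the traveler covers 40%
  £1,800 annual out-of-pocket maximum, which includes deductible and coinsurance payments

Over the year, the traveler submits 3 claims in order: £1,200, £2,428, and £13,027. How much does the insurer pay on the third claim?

£12,911

#1 (£1,200): £388 finishes the deductible; £812 goes to coinsurance; coinsurance £812 × 40% = £324.80. Cost to traveler: £712.80. OOP to date £712.80. Insurer: £1,200 − £712.80 = £487.20.
#2 (£2,428): deductible met; 40% of £2,428 = £971.20. Cost to traveler: £971.20. OOP to date £1,684. Insurer: £2,428 − £971.20 = £1,456.80.
#3 (£13,027): deductible already satisfied, so traveler's share is 40% × £13,027 = £5,210.80. OOP would hit £6,894.80 > £1,800, so the cap limits the traveler to £1,800 − £1,684 = £116. Plan pays £13,027 − £116 = £12,911.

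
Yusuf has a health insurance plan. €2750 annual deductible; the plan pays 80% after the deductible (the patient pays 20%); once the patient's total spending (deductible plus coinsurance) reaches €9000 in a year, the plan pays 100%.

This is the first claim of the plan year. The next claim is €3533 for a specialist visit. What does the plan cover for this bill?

Nothing has been paid toward the €2750 deductible, so the first €2750 of this charge is applied there.
That leaves €3533 − €2750 = €783 for coinsurance.
Coinsurance: €783 × 20% = €156.60.
That puts the patient's cost at €2750 + €156.60 = €2906.60 before any cap.
Total out-of-pocket so far would be €0 + €2906.60 = €2906.60, below the €9000 cap — no reduction.
Insurer pays the balance: €3533 − €2906.60 = €626.40.

€626.40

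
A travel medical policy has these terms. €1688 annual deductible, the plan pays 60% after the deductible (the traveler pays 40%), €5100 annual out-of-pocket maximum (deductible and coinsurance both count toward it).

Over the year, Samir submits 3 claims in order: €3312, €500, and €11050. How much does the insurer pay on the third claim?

€8487.60

Claim 1 (€3312): deductible takes €1688, €1624 remains; traveler's 40% is €649.60. Cost to traveler: €2337.60. OOP to date €2337.60. Plan pays €3312 − €2337.60 = €974.40.
Claim 2 (€500): deductible met; 40% of €500 = €200. Traveler pays €200; OOP now €2537.60. Plan pays €500 − €200 = €300.
Claim 3 (€11050): deductible met; 40% of €11050 = €4420. That would push OOP to €6957.60, over the €5100 cap, so traveler pays €5100 − €2537.60 = €2562.40. Plan pays €11050 − €2562.40 = €8487.60.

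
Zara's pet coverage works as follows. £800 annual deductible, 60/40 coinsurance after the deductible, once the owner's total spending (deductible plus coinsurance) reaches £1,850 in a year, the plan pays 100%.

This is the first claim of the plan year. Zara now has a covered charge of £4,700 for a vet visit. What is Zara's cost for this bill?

£1,850

Deductible not yet touched, so the first £800 of the bill goes to the deductible.
After the £800 deductible portion, £4,700 − £800 = £3,900 is subject to coinsurance.
Coinsurance: £3,900 × 40% = £1,560.
That puts the owner's cost at £800 + £1,560 = £2,360 before any cap.
Adding £2,360 to the £0 already spent would give £2,360, which exceeds the £1,850 cap; the owner pays just £1,850 − £0 = £1,850.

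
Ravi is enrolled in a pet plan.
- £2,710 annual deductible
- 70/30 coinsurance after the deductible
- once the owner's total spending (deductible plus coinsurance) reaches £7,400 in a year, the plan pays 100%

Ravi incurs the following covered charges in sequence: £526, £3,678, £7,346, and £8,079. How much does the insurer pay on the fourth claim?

£6,041

Claim 1 — £526: all of it applies to the deductible. Owner owes £526 (running OOP £526). Plan pays £526 − £526 = £0.
Claim 2 — £3,678: £2,184 to deductible, leaving £1,494; coinsurance £1,494 × 30% = £448.20. Owner pays £2,632.20; OOP now £3,158.20. Plan pays £3,678 − £2,632.20 = £1,045.80.
Claim 3 — £7,346: deductible met; 30% of £7,346 = £2,203.80. Owner pays £2,203.80; OOP now £5,362. Plan pays £7,346 − £2,203.80 = £5,142.20.
Claim 4 — £8,079: 30% coinsurance on £8,079 = £2,423.70. OOP would hit £7,785.70 > £7,400, so the cap limits the owner to £7,400 − £5,362 = £2,038. Plan pays £8,079 − £2,038 = £6,041.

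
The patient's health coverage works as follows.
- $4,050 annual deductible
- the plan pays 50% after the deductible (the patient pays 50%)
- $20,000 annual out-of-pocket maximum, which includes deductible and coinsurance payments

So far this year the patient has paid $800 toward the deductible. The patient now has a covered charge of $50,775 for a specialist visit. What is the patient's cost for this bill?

Deductible still to meet: $4,050 − $800 = $3,250.
The remaining $47,525 (= $50,775 − $3,250) moves to coinsurance.
Coinsurance: $47,525 × 50% = $23,762.50.
That puts the patient's cost at $3,250 + $23,762.50 = $27,012.50 before any cap.
That would bring total out-of-pocket to $27,812.50, past the $20,000 cap. The patient is capped at $20,000 − $800 = $19,200 on this claim.

$19,200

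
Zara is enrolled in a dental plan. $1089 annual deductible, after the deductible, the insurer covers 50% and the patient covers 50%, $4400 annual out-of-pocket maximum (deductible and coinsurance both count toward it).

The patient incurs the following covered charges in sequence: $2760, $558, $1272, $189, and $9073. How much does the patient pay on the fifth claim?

$1466

#1 ($2760): $1089 to deductible, leaving $1671; coinsurance $1671 × 50% = $835.50. Patient owes $1924.50 (running OOP $1924.50).
#2 ($558): deductible met; 50% of $558 = $279. Patient pays $279; OOP now $2203.50.
#3 ($1272): 50% coinsurance on $1272 = $636. Patient owes $636 (running OOP $2839.50).
#4 ($189): deductible met; 50% of $189 = $94.50. Cost to patient: $94.50. OOP to date $2934.
#5 ($9073): deductible met; 50% of $9073 = $4536.50. Adding that to $2934 gives $7470.50, past the $4400 cap; patient pays only $4400 − $2934 = $1466.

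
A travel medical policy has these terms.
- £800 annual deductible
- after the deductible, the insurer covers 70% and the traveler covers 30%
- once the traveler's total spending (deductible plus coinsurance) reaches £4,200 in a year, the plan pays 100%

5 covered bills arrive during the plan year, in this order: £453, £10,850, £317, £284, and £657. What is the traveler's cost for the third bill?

Claim 1 — £453: entire amount goes to the deductible. Traveler pays £453; OOP now £453.
Claim 2 — £10,850: deductible takes £347, £10,503 remains; 30% of £10,503 = £3,150.90. Cost to traveler: £3,497.90. OOP to date £3,950.90.
Claim 3 — £317: deductible met; 30% of £317 = £95.10. Cost to traveler: £95.10. OOP to date £4,046.

£95.10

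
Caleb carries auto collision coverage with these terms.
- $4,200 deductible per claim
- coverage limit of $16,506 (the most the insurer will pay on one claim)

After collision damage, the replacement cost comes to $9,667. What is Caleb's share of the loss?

After the deductible, $9,667 − $4,200 = $5,467 remains.
$5,467 is within the $16,506 limit, so the insurer pays $5,467.
Out of pocket: $9,667 − $5,467 = $4,200.

$4,200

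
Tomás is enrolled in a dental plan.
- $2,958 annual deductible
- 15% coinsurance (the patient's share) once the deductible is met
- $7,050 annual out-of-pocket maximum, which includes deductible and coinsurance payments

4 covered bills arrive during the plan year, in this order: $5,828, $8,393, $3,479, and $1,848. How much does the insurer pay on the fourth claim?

$1,570.80

#1 ($5,828): $2,958 to deductible, leaving $2,870; patient's 15% is $430.50. Patient pays $3,388.50; OOP now $3,388.50. Insurer: $5,828 − $3,388.50 = $2,439.50.
#2 ($8,393): deductible already satisfied, so patient's share is 15% × $8,393 = $1,258.95. Patient owes $1,258.95 (running OOP $4,647.45). Insurer: $8,393 − $1,258.95 = $7,134.05.
#3 ($3,479): 15% coinsurance on $3,479 = $521.85. Patient owes $521.85 (running OOP $5,169.30). Insurer: $3,479 − $521.85 = $2,957.15.
#4 ($1,848): 15% coinsurance on $1,848 = $277.20. Patient owes $277.20 (running OOP $5,446.50). Plan pays $1,848 − $277.20 = $1,570.80.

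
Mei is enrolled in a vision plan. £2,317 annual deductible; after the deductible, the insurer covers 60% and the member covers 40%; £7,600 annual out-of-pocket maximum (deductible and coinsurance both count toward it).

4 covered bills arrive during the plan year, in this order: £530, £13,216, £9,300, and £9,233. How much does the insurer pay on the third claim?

£8,588.60

Claim 1 (£530): all of it applies to the deductible. Cost to member: £530. OOP to date £530. Insurer: £530 − £530 = £0.
Claim 2 (£13,216): deductible takes £1,787, £11,429 remains; coinsurance £11,429 × 40% = £4,571.60. Member owes £6,358.60 (running OOP £6,888.60). Insurer: £13,216 − £6,358.60 = £6,857.40.
Claim 3 (£9,300): deductible met; 40% of £9,300 = £3,720. OOP would hit £10,608.60 > £7,600, so the cap limits the member to £7,600 − £6,888.60 = £711.40. Insurer: £9,300 − £711.40 = £8,588.60.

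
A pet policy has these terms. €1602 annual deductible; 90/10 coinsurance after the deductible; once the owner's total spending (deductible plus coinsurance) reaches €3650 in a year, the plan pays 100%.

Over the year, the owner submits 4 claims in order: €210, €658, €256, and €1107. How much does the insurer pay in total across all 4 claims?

#1 (€210): entire amount goes to the deductible. Owner owes €210 (running OOP €210). Insurer: €210 − €210 = €0.
#2 (€658): all of it applies to the deductible. Cost to owner: €658. OOP to date €868. Plan pays €658 − €658 = €0.
#3 (€256): fully absorbed by the deductible. Cost to owner: €256. OOP to date €1124. Insurer: €256 − €256 = €0.
#4 (€1107): deductible takes €478, €629 remains; coinsurance €629 × 10% = €62.90. Cost to owner: €540.90. OOP to date €1664.90. Insurer: €1107 − €540.90 = €566.10.
Insurer total: €0 + €0 + €0 + €566.10 = €566.10.

€566.10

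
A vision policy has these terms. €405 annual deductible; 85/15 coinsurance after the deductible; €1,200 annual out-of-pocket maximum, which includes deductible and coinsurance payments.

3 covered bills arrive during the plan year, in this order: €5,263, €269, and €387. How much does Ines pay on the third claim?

#1 (€5,263): €405 to deductible, leaving €4,858; 15% of €4,858 = €728.70. Member pays €1,133.70; OOP now €1,133.70.
#2 (€269): deductible met; 15% of €269 = €40.35. Member owes €40.35 (running OOP €1,174.05).
#3 (€387): deductible met; 15% of €387 = €58.05. That would push OOP to €1,232.10, over the €1,200 cap, so member pays €1,200 − €1,174.05 = €25.95.

€25.95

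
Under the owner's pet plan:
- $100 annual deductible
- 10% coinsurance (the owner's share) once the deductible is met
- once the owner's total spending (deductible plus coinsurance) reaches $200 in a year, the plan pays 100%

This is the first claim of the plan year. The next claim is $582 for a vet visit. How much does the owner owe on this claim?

$148.20

The full $100 deductible is still open; $100 of this bill applies to it.
The remaining $482 (= $582 − $100) moves to coinsurance.
Coinsurance: $482 × 10% = $48.20.
That puts the owner's cost at $100 + $48.20 = $148.20 before any cap.
Total out-of-pocket so far would be $0 + $148.20 = $148.20, below the $200 cap — no reduction.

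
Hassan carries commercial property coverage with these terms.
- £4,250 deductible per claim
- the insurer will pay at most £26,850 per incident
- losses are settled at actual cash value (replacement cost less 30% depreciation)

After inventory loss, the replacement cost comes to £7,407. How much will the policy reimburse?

£934.90

Depreciate 30%: the covered value is £7,407 × 0.7 = £5,184.90.
After the deductible, £5,184.90 − £4,250 = £934.90 remains.
£934.90 ≤ £26,850, so the limit doesn't bind; insurer pays £934.90.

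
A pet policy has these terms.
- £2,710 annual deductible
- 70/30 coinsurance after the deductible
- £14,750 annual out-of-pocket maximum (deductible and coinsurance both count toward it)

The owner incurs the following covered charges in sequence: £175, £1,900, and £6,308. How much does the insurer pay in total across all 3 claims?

£3,971.10

Claim 1 (£175): entire amount goes to the deductible. Owner owes £175 (running OOP £175). Insurer: £175 − £175 = £0.
Claim 2 (£1,900): all of it applies to the deductible. Owner pays £1,900; OOP now £2,075. Insurer: £1,900 − £1,900 = £0.
Claim 3 (£6,308): deductible takes £635, £5,673 remains; 30% of £5,673 = £1,701.90. Owner pays £2,336.90; OOP now £4,411.90. Insurer: £6,308 − £2,336.90 = £3,971.10.
Insurer total = bills − owner's total = £8,383 − £4,411.90 = £3,971.10.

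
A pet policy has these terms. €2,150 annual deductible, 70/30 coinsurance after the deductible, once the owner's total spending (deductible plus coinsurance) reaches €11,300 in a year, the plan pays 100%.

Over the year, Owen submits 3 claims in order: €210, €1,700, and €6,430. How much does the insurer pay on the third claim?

€4,333

Bill 1, €210: entire amount goes to the deductible. Owner pays €210; OOP now €210. Plan pays €210 − €210 = €0.
Bill 2, €1,700: all of it applies to the deductible. Cost to owner: €1,700. OOP to date €1,910. Plan pays €1,700 − €1,700 = €0.
Bill 3, €6,430: deductible takes €240, €6,190 remains; owner's 30% is €1,857. Cost to owner: €2,097. OOP to date €4,007. Plan pays €6,430 − €2,097 = €4,333.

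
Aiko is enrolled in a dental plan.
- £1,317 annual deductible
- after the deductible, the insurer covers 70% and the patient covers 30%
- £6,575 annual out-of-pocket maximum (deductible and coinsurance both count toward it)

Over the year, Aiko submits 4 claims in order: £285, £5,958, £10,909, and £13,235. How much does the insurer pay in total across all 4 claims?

£23,812

#1 (£285): fully absorbed by the deductible. Patient pays £285; OOP now £285. Plan pays £285 − £285 = £0.
#2 (£5,958): £1,032 finishes the deductible; £4,926 goes to coinsurance; patient's 30% is £1,477.80. Patient owes £2,509.80 (running OOP £2,794.80). Plan pays £5,958 − £2,509.80 = £3,448.20.
#3 (£10,909): 30% coinsurance on £10,909 = £3,272.70. Cost to patient: £3,272.70. OOP to date £6,067.50. Insurer: £10,909 − £3,272.70 = £7,636.30.
#4 (£13,235): 30% coinsurance on £13,235 = £3,970.50. OOP would hit £10,038 > £6,575, so the cap limits the patient to £6,575 − £6,067.50 = £507.50. Insurer: £13,235 − £507.50 = £12,727.50.
Insurer total: £0 + £3,448.20 + £7,636.30 + £12,727.50 = £23,812.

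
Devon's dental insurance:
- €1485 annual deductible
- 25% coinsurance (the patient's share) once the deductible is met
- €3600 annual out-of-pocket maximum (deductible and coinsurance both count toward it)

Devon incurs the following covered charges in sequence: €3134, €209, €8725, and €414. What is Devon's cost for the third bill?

#1 (€3134): €1485 finishes the deductible; €1649 goes to coinsurance; 25% of €1649 = €412.25. Patient pays €1897.25; OOP now €1897.25.
#2 (€209): deductible met; 25% of €209 = €52.25. Patient owes €52.25 (running OOP €1949.50).
#3 (€8725): 25% coinsurance on €8725 = €2181.25. OOP would hit €4130.75 > €3600, so the cap limits the patient to €3600 − €1949.50 = €1650.50.

€1650.50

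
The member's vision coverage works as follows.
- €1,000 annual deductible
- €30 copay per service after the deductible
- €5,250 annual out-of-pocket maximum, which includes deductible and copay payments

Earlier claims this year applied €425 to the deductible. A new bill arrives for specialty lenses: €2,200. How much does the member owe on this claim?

€605

Remaining deductible: €1,000 − €425 = €575.
That leaves €2,200 − €575 = €1,625 for the copay.
Copay on this service: €30.
So the member owes €575 + €30 = €605 before any cap.
Total out-of-pocket so far would be €425 + €605 = €1,030, below the €5,250 cap — no reduction.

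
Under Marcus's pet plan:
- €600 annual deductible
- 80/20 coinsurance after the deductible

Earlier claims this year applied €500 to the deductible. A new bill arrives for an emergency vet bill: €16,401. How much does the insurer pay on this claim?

€13,040.80

Deductible still to meet: €600 − €500 = €100.
The remaining €16,301 (= €16,401 − €100) moves to coinsurance.
20% of €16,301 = €3,260.20 falls to the owner.
So the owner owes €100 + €3,260.20 = €3,360.20.
The insurer covers the remainder: €16,401 − €3,360.20 = €13,040.80.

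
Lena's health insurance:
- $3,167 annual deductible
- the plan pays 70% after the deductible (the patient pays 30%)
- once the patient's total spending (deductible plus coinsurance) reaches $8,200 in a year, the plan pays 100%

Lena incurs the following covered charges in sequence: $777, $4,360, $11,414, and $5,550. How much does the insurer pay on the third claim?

$7,989.80

Claim 1 ($777): all of it applies to the deductible. Patient owes $777 (running OOP $777). Plan pays $777 − $777 = $0.
Claim 2 ($4,360): $2,390 to deductible, leaving $1,970; patient's 30% is $591. Patient owes $2,981 (running OOP $3,758). Insurer: $4,360 − $2,981 = $1,379.
Claim 3 ($11,414): deductible met; 30% of $11,414 = $3,424.20. Cost to patient: $3,424.20. OOP to date $7,182.20. Plan pays $11,414 − $3,424.20 = $7,989.80.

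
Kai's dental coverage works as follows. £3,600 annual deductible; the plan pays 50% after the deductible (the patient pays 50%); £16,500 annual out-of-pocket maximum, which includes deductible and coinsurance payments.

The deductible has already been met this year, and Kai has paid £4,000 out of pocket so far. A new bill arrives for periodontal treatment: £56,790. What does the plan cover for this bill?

£44,290

With the deductible met, the entire £56,790 is subject to coinsurance.
Coinsurance: £56,790 × 50% = £28,395.
That would bring total out-of-pocket to £32,395, past the £16,500 cap. The patient is capped at £16,500 − £4,000 = £12,500 on this claim.
The insurer covers the remainder: £56,790 − £12,500 = £44,290.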